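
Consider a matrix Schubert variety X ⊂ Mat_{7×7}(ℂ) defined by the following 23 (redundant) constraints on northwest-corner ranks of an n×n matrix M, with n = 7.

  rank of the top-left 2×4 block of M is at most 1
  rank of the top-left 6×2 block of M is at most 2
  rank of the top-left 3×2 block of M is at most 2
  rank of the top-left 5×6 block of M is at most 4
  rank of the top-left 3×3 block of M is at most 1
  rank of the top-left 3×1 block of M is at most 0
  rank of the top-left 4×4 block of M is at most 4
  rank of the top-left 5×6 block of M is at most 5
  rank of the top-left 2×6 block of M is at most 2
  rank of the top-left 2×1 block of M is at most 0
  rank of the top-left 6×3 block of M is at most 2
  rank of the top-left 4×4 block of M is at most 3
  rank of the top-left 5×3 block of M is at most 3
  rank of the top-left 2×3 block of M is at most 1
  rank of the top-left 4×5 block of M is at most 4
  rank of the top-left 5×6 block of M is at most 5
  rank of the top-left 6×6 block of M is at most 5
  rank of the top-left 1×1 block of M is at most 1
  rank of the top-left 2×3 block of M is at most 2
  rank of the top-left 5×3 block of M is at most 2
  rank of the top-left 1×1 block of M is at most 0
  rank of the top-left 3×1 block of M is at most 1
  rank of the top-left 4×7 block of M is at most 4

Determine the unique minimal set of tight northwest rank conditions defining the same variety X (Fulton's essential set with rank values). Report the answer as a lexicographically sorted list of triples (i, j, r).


Rank table r_w(7×7) implied by the 23 constraints:

  R[1]: 0  1  1  1  1  1  1
  R[2]: 0  1  1  1  2  2  2
  R[3]: 0  1  1  2  3  3  3
  R[4]: 1  2  2  3  4  4  4
  R[5]: 1  2  2  3  4  4  5
  R[6]: 1  2  2  3  4  5  6
  R[7]: 1  2  3  4  5  6  7

the unique w with this rank table is (2, 5, 4, 1, 7, 6, 3).

Rothe diagram D(w) (9 cells), 5 SE-corners (essential conditions):

[(2, 4, 1), (3, 1, 0), (3, 3, 1), (5, 6, 4), (6, 3, 2)]


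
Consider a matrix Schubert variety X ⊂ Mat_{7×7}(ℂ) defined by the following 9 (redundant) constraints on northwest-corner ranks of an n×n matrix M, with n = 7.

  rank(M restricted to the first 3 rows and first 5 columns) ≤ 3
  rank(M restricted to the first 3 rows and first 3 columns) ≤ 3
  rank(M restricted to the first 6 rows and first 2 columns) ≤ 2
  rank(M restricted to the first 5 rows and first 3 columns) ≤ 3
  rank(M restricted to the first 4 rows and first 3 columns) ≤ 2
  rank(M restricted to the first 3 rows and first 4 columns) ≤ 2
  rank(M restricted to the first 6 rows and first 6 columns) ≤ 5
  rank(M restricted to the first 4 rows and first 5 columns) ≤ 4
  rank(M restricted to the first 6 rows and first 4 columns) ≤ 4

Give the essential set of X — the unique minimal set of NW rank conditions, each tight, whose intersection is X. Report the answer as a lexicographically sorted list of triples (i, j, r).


Rank table r_w(7×7) implied by the 9 constraints:

  R[1]: 1, 1, 1, 1, 1, 1, 1
  R[2]: 1, 2, 2, 2, 2, 2, 2
  R[3]: 1, 2, 2, 2, 3, 3, 3
  R[4]: 1, 2, 2, 3, 4, 4, 4
  R[5]: 1, 2, 3, 4, 5, 5, 5
  R[6]: 1, 2, 3, 4, 5, 5, 6
  R[7]: 1, 2, 3, 4, 5, 6, 7

reading off 1-entries of Δ²R: w = (1, 2, 5, 4, 3, 7, 6).

Fulton essential set (3 of the 4 Rothe cells):

[(3, 4, 2), (4, 3, 2), (6, 6, 5)]


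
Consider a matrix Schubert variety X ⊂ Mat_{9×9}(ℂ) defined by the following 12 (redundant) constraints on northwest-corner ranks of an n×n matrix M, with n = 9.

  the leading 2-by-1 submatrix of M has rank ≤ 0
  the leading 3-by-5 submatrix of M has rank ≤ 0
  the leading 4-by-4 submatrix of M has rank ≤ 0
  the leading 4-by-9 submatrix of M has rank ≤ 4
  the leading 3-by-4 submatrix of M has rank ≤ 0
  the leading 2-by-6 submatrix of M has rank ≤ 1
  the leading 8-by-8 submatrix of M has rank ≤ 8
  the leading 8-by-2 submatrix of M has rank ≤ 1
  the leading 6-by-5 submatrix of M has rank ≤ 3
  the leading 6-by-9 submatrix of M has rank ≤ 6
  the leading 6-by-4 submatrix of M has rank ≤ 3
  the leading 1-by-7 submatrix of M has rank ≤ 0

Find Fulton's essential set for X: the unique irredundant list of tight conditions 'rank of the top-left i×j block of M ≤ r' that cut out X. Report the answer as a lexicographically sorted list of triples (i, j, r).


Recovering R(i,j) via the rank-extension bound from the 12 conditions:

  i=1: 0 | 0 | 0 | 0 | 0 | 0 | 0 | 1 | 1
  i=2: 0 | 0 | 0 | 0 | 0 | 1 | 1 | 2 | 2
  i=3: 0 | 0 | 0 | 0 | 0 | 1 | 2 | 3 | 3
  i=4: 0 | 0 | 0 | 0 | 1 | 2 | 3 | 4 | 4
  i=5: 1 | 1 | 1 | 1 | 2 | 3 | 4 | 5 | 5
  i=6: 1 | 1 | 2 | 2 | 3 | 4 | 5 | 6 | 6
  i=7: 1 | 1 | 2 | 3 | 4 | 5 | 6 | 7 | 7
  i=8: 1 | 1 | 2 | 3 | 4 | 5 | 6 | 7 | 8
  i=9: 1 | 2 | 3 | 4 | 5 | 6 | 7 | 8 | 9

second differences of R give the permutation w = (8, 6, 7, 5, 1, 3, 4, 9, 2).

|D(w)|=24, |Ess(w)|=4:

[(1, 7, 0), (3, 5, 0), (4, 4, 0), (8, 2, 1)]


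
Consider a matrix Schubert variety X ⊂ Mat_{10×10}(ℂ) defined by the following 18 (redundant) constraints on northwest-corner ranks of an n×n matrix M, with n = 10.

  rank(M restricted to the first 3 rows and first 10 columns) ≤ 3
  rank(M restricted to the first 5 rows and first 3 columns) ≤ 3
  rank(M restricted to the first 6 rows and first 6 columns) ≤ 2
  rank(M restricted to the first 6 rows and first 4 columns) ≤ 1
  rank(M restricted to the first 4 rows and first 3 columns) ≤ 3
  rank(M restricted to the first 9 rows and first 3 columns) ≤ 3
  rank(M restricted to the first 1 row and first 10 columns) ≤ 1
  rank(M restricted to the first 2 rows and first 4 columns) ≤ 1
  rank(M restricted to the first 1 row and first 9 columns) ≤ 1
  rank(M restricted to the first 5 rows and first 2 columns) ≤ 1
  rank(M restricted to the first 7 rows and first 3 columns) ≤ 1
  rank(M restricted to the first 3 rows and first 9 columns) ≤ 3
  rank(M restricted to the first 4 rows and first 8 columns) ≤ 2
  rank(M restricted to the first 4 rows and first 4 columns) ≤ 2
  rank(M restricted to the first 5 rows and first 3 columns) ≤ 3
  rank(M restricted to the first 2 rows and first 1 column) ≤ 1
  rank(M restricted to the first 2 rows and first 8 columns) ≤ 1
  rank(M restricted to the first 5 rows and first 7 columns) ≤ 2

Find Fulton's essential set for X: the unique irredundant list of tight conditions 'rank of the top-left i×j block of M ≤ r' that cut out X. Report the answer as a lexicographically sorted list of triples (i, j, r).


Propagating the 18 rank bounds to every northwest block:

  1 | 1 | 1 | 1 | 1 | 1 | 1 | 1 | 1 | 1
  1 | 1 | 1 | 1 | 1 | 1 | 1 | 1 | 2 | 2
  1 | 1 | 1 | 1 | 2 | 2 | 2 | 2 | 3 | 3
  1 | 1 | 1 | 1 | 2 | 2 | 2 | 2 | 3 | 4
  1 | 1 | 1 | 1 | 2 | 2 | 2 | 3 | 4 | 5
  1 | 1 | 1 | 1 | 2 | 2 | 3 | 4 | 5 | 6
  1 | 1 | 1 | 2 | 3 | 3 | 4 | 5 | 6 | 7
  1 | 2 | 2 | 3 | 4 | 4 | 5 | 6 | 7 | 8
  1 | 2 | 3 | 4 | 5 | 5 | 6 | 7 | 8 | 9
  1 | 2 | 3 | 4 | 5 | 6 | 7 | 8 | 9 | 10

so w = (1, 9, 5, 10, 8, 7, 4, 2, 3, 6).

Rothe diagram D(w) (27 cells), 6 SE-corners (essential conditions):

[(2, 8, 1), (4, 8, 2), (5, 7, 2), (6, 4, 1), (6, 6, 2), (7, 3, 1)]


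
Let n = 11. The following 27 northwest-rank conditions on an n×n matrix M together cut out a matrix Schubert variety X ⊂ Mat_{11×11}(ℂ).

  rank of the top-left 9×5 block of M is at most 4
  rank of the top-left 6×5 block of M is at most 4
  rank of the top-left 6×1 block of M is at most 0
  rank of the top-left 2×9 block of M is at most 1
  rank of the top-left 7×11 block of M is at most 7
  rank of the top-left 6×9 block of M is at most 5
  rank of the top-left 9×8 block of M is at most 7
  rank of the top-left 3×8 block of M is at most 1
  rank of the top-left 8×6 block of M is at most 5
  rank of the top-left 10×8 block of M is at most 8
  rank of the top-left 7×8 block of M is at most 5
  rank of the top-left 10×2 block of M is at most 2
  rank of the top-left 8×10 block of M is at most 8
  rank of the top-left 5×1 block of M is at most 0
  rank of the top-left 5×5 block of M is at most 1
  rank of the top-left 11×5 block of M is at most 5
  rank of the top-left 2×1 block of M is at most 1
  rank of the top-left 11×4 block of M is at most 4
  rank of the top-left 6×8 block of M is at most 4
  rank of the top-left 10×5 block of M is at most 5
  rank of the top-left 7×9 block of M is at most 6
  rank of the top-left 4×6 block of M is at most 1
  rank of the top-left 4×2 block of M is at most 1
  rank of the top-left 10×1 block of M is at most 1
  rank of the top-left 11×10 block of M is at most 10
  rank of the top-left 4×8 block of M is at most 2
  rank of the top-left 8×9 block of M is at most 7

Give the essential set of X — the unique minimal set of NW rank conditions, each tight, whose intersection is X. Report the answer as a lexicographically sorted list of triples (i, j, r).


Propagating the 27 rank bounds to every northwest block:

  i=1: 0 1 1 1 1 1 1 1 1 1 1
  i=2: 0 1 1 1 1 1 1 1 1 2 2
  i=3: 0 1 1 1 1 1 1 1 2 3 3
  i=4: 0 1 1 1 1 1 2 2 3 4 4
  i=5: 0 1 1 1 1 2 3 3 4 5 5
  i=6: 0 1 2 2 2 3 4 4 5 6 6
  i=7: 1 2 3 3 3 4 5 5 6 7 7
  i=8: 1 2 3 4 4 5 6 6 7 8 8
  i=9: 1 2 3 4 4 5 6 7 8 9 9
  i=10: 1 2 3 4 5 6 7 8 9 10 10
  i=11: 1 2 3 4 5 6 7 8 9 10 11

giving w = (2, 10, 9, 7, 6, 3, 1, 4, 8, 5, 11) via Δ²R.

|D(w)|=27, |Ess(w)|=6:

[(2, 9, 1), (3, 8, 1), (4, 6, 1), (5, 5, 1), (6, 1, 0), (9, 5, 4)]


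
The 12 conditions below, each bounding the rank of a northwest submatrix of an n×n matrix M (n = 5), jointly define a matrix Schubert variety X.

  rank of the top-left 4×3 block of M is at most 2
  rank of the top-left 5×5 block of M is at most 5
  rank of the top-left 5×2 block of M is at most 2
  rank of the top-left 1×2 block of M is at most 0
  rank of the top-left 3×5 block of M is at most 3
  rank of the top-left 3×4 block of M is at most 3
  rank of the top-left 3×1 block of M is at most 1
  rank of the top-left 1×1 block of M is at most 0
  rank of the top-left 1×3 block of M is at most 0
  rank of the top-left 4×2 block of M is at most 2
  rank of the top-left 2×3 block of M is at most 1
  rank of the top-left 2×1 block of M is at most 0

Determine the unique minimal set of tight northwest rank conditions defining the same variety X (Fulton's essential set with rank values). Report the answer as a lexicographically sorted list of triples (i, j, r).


Propagating the 12 rank bounds to every northwest block:

  R[1]: 0 | 0 | 0 | 1 | 1
  R[2]: 0 | 1 | 1 | 2 | 2
  R[3]: 1 | 2 | 2 | 3 | 3
  R[4]: 1 | 2 | 2 | 3 | 4
  R[5]: 1 | 2 | 3 | 4 | 5

the unique w with this rank table is (4, 2, 1, 5, 3).

Fulton essential set (3 of the 5 Rothe cells):

[(1, 3, 0), (2, 1, 0), (4, 3, 2)]


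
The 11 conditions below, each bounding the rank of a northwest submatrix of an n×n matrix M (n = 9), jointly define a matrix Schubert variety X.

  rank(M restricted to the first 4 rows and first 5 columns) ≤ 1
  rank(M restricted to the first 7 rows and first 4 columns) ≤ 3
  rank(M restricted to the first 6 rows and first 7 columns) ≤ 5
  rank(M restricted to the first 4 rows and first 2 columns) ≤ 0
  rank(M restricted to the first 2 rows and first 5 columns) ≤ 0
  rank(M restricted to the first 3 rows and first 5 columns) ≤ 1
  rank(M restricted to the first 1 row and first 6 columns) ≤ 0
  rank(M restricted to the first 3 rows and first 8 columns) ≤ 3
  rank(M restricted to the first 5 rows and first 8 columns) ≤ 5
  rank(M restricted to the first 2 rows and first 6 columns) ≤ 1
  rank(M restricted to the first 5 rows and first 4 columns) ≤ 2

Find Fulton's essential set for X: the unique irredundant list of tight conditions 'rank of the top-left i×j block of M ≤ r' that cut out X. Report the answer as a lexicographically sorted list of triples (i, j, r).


Propagating the 11 rank bounds to every northwest block:

  row 1: 0 0 0 0 0 0 1 1 1
  row 2: 0 0 0 0 0 1 2 2 2
  row 3: 0 0 1 1 1 2 3 3 3
  row 4: 0 0 1 1 1 2 3 4 4
  row 5: 1 1 2 2 2 3 4 5 5
  row 6: 1 2 3 3 3 4 5 6 6
  row 7: 1 2 3 3 4 5 6 7 7
  row 8: 1 2 3 4 5 6 7 8 8
  row 9: 1 2 3 4 5 6 7 8 9

hence w(1..9) = (7, 6, 3, 8, 1, 2, 5, 4, 9).

|D(w)|=18, |Ess(w)|=5:

[(1, 6, 0), (2, 5, 0), (4, 2, 0), (4, 5, 1), (7, 4, 3)]


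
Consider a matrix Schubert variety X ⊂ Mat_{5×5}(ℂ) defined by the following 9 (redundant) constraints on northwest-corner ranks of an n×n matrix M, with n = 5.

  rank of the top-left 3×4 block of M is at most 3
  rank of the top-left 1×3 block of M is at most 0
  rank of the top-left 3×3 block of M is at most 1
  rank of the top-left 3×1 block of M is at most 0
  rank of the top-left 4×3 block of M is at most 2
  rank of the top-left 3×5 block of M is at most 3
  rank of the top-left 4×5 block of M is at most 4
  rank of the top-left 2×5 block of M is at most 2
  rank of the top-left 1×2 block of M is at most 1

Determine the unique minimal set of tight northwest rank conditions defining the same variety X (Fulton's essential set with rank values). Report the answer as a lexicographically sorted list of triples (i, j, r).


Recovering R(i,j) via the rank-extension bound from the 9 conditions:

  row 1: 0, 0, 0, 1, 1
  row 2: 0, 1, 1, 2, 2
  row 3: 0, 1, 1, 2, 3
  row 4: 1, 2, 2, 3, 4
  row 5: 1, 2, 3, 4, 5

the unique w with this rank table is (4, 2, 5, 1, 3).

Fulton essential set (3 of the 6 Rothe cells):

[(1, 3, 0), (3, 1, 0), (3, 3, 1)]


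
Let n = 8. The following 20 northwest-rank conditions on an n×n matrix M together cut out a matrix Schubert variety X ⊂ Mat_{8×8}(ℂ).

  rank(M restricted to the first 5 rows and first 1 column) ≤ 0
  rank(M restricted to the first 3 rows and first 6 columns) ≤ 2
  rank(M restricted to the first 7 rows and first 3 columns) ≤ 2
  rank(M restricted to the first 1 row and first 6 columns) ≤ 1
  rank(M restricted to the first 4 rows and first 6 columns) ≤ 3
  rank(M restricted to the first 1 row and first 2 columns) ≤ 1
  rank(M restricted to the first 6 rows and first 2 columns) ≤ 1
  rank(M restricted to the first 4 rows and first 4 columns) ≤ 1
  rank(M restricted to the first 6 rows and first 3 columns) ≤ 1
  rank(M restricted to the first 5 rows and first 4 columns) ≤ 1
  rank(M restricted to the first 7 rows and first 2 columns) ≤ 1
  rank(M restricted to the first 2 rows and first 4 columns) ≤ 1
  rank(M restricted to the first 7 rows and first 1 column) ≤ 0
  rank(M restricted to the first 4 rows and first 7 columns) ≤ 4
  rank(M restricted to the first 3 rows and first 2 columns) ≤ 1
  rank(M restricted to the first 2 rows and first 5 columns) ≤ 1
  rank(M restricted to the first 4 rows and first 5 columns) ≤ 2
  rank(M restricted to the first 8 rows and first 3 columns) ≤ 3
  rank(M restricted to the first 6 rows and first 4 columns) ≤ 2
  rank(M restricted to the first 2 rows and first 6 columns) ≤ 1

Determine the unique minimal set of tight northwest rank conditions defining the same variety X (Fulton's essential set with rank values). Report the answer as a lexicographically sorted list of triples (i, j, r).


The tightest implied rank at each (i,j), from the 20 conditions:

  row 1: 0, 1, 1, 1, 1, 1, 1, 1
  row 2: 0, 1, 1, 1, 1, 1, 2, 2
  row 3: 0, 1, 1, 1, 2, 2, 3, 3
  row 4: 0, 1, 1, 1, 2, 3, 4, 4
  row 5: 0, 1, 1, 1, 2, 3, 4, 5
  row 6: 0, 1, 1, 2, 3, 4, 5, 6
  row 7: 0, 1, 2, 3, 4, 5, 6, 7
  row 8: 1, 2, 3, 4, 5, 6, 7, 8

the unique w with this rank table is (2, 7, 5, 6, 8, 4, 3, 1).

|D(w)|=18, |Ess(w)|=4:

[(2, 6, 1), (5, 4, 1), (6, 3, 1), (7, 1, 0)]


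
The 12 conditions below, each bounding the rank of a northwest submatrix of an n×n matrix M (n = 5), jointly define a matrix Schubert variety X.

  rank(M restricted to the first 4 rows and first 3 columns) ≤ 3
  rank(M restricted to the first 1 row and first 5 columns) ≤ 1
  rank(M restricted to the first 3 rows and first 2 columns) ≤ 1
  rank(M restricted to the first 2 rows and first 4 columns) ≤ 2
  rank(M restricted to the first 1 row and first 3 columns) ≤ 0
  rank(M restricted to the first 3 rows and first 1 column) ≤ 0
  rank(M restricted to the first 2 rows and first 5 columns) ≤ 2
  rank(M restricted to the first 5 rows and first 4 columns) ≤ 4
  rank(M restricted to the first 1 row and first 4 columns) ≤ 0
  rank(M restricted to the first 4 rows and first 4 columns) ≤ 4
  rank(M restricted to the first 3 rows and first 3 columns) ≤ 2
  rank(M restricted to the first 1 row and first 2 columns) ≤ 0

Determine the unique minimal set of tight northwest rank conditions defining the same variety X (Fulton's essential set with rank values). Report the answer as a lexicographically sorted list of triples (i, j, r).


Recovering R(i,j) via the rank-extension bound from the 12 conditions:

  0, 0, 0, 0, 1
  0, 1, 1, 1, 2
  0, 1, 2, 2, 3
  1, 2, 3, 3, 4
  1, 2, 3, 4, 5

hence w(1..5) = (5, 2, 3, 1, 4).

Rothe diagram D(w) (6 cells), 2 SE-corners (essential conditions):

[(1, 4, 0), (3, 1, 0)]


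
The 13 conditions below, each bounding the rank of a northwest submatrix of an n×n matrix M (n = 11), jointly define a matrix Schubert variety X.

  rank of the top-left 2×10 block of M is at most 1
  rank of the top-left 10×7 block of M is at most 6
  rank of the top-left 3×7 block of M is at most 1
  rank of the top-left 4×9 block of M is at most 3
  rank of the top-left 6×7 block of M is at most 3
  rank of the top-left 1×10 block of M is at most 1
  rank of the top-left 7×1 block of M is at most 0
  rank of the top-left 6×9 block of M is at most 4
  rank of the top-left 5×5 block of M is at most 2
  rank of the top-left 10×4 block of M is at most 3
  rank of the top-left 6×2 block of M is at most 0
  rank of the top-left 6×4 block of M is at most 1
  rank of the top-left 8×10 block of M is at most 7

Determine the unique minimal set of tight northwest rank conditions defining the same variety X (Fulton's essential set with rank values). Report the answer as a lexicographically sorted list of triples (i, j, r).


Propagating the 13 rank bounds to every northwest block:

  R[1]: 0 0 1 1 1 1 1 1 1 1 1
  R[2]: 0 0 1 1 1 1 1 1 1 1 2
  R[3]: 0 0 1 1 1 1 1 2 2 2 3
  R[4]: 0 0 1 1 2 2 2 3 3 3 4
  R[5]: 0 0 1 1 2 3 3 4 4 4 5
  R[6]: 0 0 1 1 2 3 3 4 4 5 6
  R[7]: 0 1 2 2 3 4 4 5 5 6 7
  R[8]: 1 2 3 3 4 5 5 6 6 7 8
  R[9]: 1 2 3 3 4 5 6 7 7 8 9
  R[10]: 1 2 3 3 4 5 6 7 8 9 10
  R[11]: 1 2 3 4 5 6 7 8 9 10 11

second differences of R give the permutation w = (3, 11, 8, 5, 6, 10, 2, 1, 7, 9, 4).

Fulton essential set (8 of the 31 Rothe cells):

[(2, 10, 1), (3, 7, 1), (6, 2, 0), (6, 4, 1), (6, 7, 3), (6, 9, 4), (7, 1, 0), (10, 4, 3)]


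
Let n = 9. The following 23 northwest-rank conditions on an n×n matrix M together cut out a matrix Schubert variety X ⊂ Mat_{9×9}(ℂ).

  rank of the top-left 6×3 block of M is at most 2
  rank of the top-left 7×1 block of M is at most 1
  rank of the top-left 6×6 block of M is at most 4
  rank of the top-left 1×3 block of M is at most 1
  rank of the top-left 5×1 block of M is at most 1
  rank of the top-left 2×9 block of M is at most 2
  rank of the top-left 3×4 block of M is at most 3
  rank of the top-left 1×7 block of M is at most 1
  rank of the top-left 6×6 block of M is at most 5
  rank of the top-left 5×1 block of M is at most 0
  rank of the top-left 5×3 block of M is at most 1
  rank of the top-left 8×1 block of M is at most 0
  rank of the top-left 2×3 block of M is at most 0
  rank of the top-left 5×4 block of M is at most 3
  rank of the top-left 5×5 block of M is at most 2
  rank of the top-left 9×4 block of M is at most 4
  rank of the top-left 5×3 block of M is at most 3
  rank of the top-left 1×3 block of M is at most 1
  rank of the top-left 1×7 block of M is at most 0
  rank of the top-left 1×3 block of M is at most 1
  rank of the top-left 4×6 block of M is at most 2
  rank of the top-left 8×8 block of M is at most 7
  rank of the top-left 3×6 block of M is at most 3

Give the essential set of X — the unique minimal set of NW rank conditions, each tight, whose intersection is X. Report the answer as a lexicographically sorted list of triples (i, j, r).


The tightest implied rank at each (i,j), from the 23 conditions:

  row 1: 0 | 0 | 0 | 0 | 0 | 0 | 0 | 1 | 1
  row 2: 0 | 0 | 0 | 1 | 1 | 1 | 1 | 2 | 2
  row 3: 0 | 1 | 1 | 2 | 2 | 2 | 2 | 3 | 3
  row 4: 0 | 1 | 1 | 2 | 2 | 2 | 3 | 4 | 4
  row 5: 0 | 1 | 1 | 2 | 2 | 3 | 4 | 5 | 5
  row 6: 0 | 1 | 2 | 3 | 3 | 4 | 5 | 6 | 6
  row 7: 0 | 1 | 2 | 3 | 4 | 5 | 6 | 7 | 7
  row 8: 0 | 1 | 2 | 3 | 4 | 5 | 6 | 7 | 8
  row 9: 1 | 2 | 3 | 4 | 5 | 6 | 7 | 8 | 9

hence w(1..9) = (8, 4, 2, 7, 6, 3, 5, 9, 1).

Fulton essential set (6 of the 21 Rothe cells):

[(1, 7, 0), (2, 3, 0), (4, 6, 2), (5, 3, 1), (5, 5, 2), (8, 1, 0)]


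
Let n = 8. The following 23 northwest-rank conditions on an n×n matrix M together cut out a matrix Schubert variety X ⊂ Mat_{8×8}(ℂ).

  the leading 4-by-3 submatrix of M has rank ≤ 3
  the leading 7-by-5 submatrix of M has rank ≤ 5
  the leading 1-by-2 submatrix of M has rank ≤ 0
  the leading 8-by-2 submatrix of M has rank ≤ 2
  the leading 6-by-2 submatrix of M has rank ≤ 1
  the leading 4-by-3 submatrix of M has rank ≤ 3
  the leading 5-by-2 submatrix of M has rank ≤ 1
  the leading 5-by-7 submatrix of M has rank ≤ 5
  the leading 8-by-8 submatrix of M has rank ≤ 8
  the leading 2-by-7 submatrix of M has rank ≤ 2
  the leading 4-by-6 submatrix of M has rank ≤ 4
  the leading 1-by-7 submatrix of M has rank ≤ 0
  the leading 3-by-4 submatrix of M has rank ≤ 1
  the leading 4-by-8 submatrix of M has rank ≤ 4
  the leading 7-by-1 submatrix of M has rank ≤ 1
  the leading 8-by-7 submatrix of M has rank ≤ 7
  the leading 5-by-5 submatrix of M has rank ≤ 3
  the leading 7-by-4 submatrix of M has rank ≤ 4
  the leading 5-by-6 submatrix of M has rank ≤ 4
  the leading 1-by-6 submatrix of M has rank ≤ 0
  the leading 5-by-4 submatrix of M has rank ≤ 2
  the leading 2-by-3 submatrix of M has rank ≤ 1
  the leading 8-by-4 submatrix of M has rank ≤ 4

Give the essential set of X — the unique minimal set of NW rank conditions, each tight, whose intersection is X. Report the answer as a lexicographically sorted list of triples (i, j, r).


Computing R[i][j] = min implied NW-rank bound (n=8, 23 conditions):

  i=1: 0, 0, 0, 0, 0, 0, 0, 1
  i=2: 1, 1, 1, 1, 1, 1, 1, 2
  i=3: 1, 1, 1, 1, 2, 2, 2, 3
  i=4: 1, 1, 2, 2, 3, 3, 3, 4
  i=5: 1, 1, 2, 2, 3, 4, 4, 5
  i=6: 1, 1, 2, 3, 4, 5, 5, 6
  i=7: 1, 2, 3, 4, 5, 6, 6, 7
  i=8: 1, 2, 3, 4, 5, 6, 7, 8

second differences of R give the permutation w = (8, 1, 5, 3, 6, 4, 2, 7).

Rothe diagram D(w) (14 cells), 4 SE-corners (essential conditions):

[(1, 7, 0), (3, 4, 1), (5, 4, 2), (6, 2, 1)]


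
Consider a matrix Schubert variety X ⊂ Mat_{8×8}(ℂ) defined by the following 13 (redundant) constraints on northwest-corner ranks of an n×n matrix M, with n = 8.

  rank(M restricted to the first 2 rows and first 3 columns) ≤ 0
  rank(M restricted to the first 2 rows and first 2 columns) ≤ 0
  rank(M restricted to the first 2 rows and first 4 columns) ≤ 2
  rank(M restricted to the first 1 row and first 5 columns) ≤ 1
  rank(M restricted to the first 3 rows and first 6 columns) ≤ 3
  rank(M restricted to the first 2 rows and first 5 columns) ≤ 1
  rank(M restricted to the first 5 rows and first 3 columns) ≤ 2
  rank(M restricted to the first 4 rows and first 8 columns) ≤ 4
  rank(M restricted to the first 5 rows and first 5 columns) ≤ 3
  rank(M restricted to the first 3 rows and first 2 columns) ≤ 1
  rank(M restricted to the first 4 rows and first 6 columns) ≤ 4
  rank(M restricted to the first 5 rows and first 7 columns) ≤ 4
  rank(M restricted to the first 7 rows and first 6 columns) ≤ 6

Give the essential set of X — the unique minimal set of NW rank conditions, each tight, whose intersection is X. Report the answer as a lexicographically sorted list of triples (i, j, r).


Reconstructing r_w from the 13 given conditions:

  0  0  0  1  1  1  1  1
  0  0  0  1  1  2  2  2
  1  1  1  2  2  3  3  3
  1  2  2  3  3  4  4  4
  1  2  2  3  3  4  4  5
  1  2  3  4  4  5  5  6
  1  2  3  4  5  6  6  7
  1  2  3  4  5  6  7  8

second differences of R give the permutation w = (4, 6, 1, 2, 8, 3, 5, 7).

ℓ(w)=10; the 5 essential cells (i,j,r):

[(2, 3, 0), (2, 5, 1), (5, 3, 2), (5, 5, 3), (5, 7, 4)]


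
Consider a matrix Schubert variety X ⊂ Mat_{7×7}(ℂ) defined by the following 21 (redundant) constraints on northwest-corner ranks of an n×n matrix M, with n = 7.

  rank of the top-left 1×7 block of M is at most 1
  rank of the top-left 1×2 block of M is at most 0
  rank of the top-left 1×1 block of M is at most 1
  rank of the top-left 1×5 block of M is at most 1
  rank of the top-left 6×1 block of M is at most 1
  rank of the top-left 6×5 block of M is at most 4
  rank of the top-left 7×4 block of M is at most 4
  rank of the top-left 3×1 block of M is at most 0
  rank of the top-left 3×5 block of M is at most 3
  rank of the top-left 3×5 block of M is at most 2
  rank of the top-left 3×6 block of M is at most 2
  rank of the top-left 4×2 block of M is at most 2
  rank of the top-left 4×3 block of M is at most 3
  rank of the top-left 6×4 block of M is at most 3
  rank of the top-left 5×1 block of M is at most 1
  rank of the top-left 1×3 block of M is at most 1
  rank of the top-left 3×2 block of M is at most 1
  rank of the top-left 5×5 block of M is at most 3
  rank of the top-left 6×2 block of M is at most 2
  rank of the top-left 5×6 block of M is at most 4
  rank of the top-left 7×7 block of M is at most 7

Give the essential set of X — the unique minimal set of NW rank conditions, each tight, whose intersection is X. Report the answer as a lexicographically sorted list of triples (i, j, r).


Recovering R(i,j) via the rank-extension bound from the 21 conditions:

  i=1: 0, 0, 1, 1, 1, 1, 1
  i=2: 0, 1, 2, 2, 2, 2, 2
  i=3: 0, 1, 2, 2, 2, 2, 3
  i=4: 1, 2, 3, 3, 3, 3, 4
  i=5: 1, 2, 3, 3, 3, 4, 5
  i=6: 1, 2, 3, 3, 4, 5, 6
  i=7: 1, 2, 3, 4, 5, 6, 7

second differences of R give the permutation w = (3, 2, 7, 1, 6, 5, 4).

D(w) has 10 cells with 5 SE-corners; essential set:

[(1, 2, 0), (3, 1, 0), (3, 6, 2), (5, 5, 3), (6, 4, 3)]


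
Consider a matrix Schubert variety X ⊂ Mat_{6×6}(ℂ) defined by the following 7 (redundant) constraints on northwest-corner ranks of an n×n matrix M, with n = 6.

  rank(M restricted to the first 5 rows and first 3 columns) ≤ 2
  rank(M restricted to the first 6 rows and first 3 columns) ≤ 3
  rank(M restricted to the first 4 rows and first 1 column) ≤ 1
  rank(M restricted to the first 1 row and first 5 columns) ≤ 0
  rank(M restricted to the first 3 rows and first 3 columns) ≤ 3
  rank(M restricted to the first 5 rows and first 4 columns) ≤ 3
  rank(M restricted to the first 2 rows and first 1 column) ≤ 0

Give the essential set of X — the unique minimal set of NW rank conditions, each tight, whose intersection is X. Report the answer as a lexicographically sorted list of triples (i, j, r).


Rank table r_w(6×6) implied by the 7 constraints:

  row 1: 0  0  0  0  0  1
  row 2: 0  1  1  1  1  2
  row 3: 1  2  2  2  2  3
  row 4: 1  2  2  3  3  4
  row 5: 1  2  2  3  4  5
  row 6: 1  2  3  4  5  6

so w = (6, 2, 1, 4, 5, 3).

Fulton essential set (3 of the 8 Rothe cells):

[(1, 5, 0), (2, 1, 0), (5, 3, 2)]


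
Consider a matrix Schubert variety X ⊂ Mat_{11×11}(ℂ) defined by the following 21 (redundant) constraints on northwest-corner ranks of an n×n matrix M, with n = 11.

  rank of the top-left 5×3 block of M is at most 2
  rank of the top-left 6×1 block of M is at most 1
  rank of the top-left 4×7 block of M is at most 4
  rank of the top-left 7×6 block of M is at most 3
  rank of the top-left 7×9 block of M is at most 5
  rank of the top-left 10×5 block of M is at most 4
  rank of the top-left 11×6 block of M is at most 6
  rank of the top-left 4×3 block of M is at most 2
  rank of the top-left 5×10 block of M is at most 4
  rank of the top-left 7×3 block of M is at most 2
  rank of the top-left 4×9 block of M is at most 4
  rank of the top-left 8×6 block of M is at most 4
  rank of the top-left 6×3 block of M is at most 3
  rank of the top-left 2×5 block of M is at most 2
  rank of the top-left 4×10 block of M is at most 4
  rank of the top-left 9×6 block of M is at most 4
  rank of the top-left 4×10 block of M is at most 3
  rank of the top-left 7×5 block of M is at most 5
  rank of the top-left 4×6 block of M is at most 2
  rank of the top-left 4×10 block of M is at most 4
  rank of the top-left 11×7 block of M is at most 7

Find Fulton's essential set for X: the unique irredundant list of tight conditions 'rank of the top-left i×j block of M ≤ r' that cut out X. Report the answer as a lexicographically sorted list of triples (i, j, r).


The tightest implied rank at each (i,j), from the 21 conditions:

  R[1]: 1, 1, 1, 1, 1, 1, 1, 1, 1, 1, 1
  R[2]: 1, 2, 2, 2, 2, 2, 2, 2, 2, 2, 2
  R[3]: 1, 2, 2, 2, 2, 2, 3, 3, 3, 3, 3
  R[4]: 1, 2, 2, 2, 2, 2, 3, 3, 3, 3, 4
  R[5]: 1, 2, 2, 3, 3, 3, 4, 4, 4, 4, 5
  R[6]: 1, 2, 2, 3, 3, 3, 4, 5, 5, 5, 6
  R[7]: 1, 2, 2, 3, 3, 3, 4, 5, 5, 6, 7
  R[8]: 1, 2, 3, 4, 4, 4, 5, 6, 6, 7, 8
  R[9]: 1, 2, 3, 4, 4, 4, 5, 6, 7, 8, 9
  R[10]: 1, 2, 3, 4, 4, 5, 6, 7, 8, 9, 10
  R[11]: 1, 2, 3, 4, 5, 6, 7, 8, 9, 10, 11

hence w(1..11) = (1, 2, 7, 11, 4, 8, 10, 3, 9, 6, 5).

D(w) has 22 cells with 7 SE-corners; essential set:

[(4, 6, 2), (4, 10, 3), (7, 3, 2), (7, 6, 3), (7, 9, 5), (9, 6, 4), (10, 5, 4)]


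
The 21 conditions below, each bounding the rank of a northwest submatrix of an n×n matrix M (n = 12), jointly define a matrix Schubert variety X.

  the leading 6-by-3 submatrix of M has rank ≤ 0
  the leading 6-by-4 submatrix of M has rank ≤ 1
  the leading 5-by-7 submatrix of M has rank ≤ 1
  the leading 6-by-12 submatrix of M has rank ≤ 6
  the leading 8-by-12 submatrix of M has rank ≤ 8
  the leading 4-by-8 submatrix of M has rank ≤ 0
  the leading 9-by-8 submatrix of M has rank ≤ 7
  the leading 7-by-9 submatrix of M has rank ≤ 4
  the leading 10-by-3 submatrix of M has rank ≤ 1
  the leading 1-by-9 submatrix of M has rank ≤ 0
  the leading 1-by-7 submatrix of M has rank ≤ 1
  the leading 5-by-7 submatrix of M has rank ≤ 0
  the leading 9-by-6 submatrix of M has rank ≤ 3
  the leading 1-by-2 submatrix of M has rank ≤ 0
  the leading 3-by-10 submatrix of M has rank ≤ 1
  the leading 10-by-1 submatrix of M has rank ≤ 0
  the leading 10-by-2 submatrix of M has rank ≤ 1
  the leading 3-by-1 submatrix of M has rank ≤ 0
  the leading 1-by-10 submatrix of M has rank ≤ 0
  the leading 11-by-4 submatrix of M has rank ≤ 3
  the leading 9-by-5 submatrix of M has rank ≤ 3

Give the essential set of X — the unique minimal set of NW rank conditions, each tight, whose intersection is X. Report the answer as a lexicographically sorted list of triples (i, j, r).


Recovering R(i,j) via the rank-extension bound from the 21 conditions:

  0 | 0 | 0 | 0 | 0 | 0 | 0 | 0 | 0 | 0 | 1 | 1
  0 | 0 | 0 | 0 | 0 | 0 | 0 | 0 | 1 | 1 | 2 | 2
  0 | 0 | 0 | 0 | 0 | 0 | 0 | 0 | 1 | 1 | 2 | 3
  0 | 0 | 0 | 0 | 0 | 0 | 0 | 0 | 1 | 2 | 3 | 4
  0 | 0 | 0 | 0 | 0 | 0 | 0 | 1 | 2 | 3 | 4 | 5
  0 | 0 | 0 | 1 | 1 | 1 | 1 | 2 | 3 | 4 | 5 | 6
  0 | 1 | 1 | 2 | 2 | 2 | 2 | 3 | 4 | 5 | 6 | 7
  0 | 1 | 1 | 2 | 3 | 3 | 3 | 4 | 5 | 6 | 7 | 8
  0 | 1 | 1 | 2 | 3 | 3 | 4 | 5 | 6 | 7 | 8 | 9
  0 | 1 | 1 | 2 | 3 | 4 | 5 | 6 | 7 | 8 | 9 | 10
  1 | 2 | 2 | 3 | 4 | 5 | 6 | 7 | 8 | 9 | 10 | 11
  1 | 2 | 3 | 4 | 5 | 6 | 7 | 8 | 9 | 10 | 11 | 12

second differences of R give the permutation w = (11, 9, 12, 10, 8, 4, 2, 5, 7, 6, 1, 3).

Fulton essential set (8 of the 53 Rothe cells):

[(1, 10, 0), (3, 10, 1), (4, 8, 0), (5, 7, 0), (6, 3, 0), (9, 6, 3), (10, 1, 0), (10, 3, 1)]


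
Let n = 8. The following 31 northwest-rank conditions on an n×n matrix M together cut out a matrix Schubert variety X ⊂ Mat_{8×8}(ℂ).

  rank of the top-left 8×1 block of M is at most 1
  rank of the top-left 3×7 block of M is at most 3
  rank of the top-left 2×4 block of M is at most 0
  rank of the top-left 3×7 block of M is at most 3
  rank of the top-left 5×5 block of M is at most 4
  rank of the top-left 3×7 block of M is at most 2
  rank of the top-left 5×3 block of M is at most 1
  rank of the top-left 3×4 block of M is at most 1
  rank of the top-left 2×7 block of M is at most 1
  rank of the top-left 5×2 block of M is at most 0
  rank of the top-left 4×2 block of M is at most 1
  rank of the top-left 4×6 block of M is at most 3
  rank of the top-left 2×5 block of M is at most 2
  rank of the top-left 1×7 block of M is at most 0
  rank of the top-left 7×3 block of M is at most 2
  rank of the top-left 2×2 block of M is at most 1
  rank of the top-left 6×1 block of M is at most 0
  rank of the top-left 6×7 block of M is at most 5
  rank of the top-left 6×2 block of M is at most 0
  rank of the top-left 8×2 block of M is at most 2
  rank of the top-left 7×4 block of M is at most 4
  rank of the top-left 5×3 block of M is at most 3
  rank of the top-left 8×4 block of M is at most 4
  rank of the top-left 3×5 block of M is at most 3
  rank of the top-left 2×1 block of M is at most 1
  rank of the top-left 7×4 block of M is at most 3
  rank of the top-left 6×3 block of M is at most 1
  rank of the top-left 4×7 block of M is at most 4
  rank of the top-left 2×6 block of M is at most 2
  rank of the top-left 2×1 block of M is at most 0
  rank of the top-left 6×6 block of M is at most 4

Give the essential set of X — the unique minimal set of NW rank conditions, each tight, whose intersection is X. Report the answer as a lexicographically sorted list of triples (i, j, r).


Reconstructing r_w from the 31 given conditions:

  0  0  0  0  0  0  0  1
  0  0  0  0  1  1  1  2
  0  0  1  1  2  2  2  3
  0  0  1  2  3  3  3  4
  0  0  1  2  3  4  4  5
  0  0  1  2  3  4  5  6
  1  1  2  3  4  5  6  7
  1  2  3  4  5  6  7  8

reading off 1-entries of Δ²R: w = (8, 5, 3, 4, 6, 7, 1, 2).

3 SE-corners of the 19-cell Rothe diagram give Ess(w):

[(1, 7, 0), (2, 4, 0), (6, 2, 0)]


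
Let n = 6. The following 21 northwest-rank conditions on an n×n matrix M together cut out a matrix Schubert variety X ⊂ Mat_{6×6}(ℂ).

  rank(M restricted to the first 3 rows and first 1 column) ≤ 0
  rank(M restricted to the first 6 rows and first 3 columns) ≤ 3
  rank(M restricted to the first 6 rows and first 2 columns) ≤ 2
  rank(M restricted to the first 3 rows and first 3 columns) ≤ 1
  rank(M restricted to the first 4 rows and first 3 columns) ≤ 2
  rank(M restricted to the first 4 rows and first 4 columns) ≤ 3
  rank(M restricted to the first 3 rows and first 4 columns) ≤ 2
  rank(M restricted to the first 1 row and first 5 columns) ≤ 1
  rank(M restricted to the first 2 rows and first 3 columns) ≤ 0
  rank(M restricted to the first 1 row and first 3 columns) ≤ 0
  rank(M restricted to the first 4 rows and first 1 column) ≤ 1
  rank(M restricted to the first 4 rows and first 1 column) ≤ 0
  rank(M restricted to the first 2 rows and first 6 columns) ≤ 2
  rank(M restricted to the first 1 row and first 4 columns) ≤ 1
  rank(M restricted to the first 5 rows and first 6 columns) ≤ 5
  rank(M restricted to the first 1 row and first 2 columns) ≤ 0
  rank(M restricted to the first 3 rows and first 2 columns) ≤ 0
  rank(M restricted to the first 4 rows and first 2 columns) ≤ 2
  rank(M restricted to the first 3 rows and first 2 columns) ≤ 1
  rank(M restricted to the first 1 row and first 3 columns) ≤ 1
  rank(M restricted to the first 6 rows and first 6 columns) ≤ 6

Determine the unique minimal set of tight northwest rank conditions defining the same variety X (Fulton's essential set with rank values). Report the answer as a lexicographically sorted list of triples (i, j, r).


Computing R[i][j] = min implied NW-rank bound (n=6, 21 conditions):

  i=1: 0  0  0  1  1  1
  i=2: 0  0  0  1  2  2
  i=3: 0  0  1  2  3  3
  i=4: 0  1  2  3  4  4
  i=5: 1  2  3  4  5  5
  i=6: 1  2  3  4  5  6

reading off 1-entries of Δ²R: w = (4, 5, 3, 2, 1, 6).

|D(w)|=9, |Ess(w)|=3:

[(2, 3, 0), (3, 2, 0), (4, 1, 0)]


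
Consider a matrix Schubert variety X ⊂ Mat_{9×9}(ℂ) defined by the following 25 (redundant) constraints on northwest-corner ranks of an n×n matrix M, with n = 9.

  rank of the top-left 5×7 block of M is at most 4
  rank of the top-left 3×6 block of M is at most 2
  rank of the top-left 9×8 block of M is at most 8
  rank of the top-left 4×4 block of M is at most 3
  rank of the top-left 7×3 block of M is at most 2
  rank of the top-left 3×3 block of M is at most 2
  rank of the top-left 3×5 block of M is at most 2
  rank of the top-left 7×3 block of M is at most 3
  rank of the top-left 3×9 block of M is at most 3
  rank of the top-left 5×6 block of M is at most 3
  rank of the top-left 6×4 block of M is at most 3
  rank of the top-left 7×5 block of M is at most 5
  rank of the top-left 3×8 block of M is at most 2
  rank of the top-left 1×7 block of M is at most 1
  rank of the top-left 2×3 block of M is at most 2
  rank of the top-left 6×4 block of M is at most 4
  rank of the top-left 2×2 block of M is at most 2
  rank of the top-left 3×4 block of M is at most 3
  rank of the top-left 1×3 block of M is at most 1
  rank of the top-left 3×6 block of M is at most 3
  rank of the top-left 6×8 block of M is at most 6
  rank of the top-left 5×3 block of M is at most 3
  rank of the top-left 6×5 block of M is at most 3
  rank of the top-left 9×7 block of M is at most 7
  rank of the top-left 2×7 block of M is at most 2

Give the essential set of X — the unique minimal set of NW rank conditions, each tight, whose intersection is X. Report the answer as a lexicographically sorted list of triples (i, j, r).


Reconstructing r_w from the 25 given conditions:

  i=1: 1 1 1 1 1 1 1 1 1
  i=2: 1 2 2 2 2 2 2 2 2
  i=3: 1 2 2 2 2 2 2 2 3
  i=4: 1 2 2 3 3 3 3 3 4
  i=5: 1 2 2 3 3 3 4 4 5
  i=6: 1 2 2 3 3 4 5 5 6
  i=7: 1 2 2 3 4 5 6 6 7
  i=8: 1 2 3 4 5 6 7 7 8
  i=9: 1 2 3 4 5 6 7 8 9

giving w = (1, 2, 9, 4, 7, 6, 5, 3, 8) via Δ²R.

D(w) has 13 cells with 4 SE-corners; essential set:

[(3, 8, 2), (5, 6, 3), (6, 5, 3), (7, 3, 2)]


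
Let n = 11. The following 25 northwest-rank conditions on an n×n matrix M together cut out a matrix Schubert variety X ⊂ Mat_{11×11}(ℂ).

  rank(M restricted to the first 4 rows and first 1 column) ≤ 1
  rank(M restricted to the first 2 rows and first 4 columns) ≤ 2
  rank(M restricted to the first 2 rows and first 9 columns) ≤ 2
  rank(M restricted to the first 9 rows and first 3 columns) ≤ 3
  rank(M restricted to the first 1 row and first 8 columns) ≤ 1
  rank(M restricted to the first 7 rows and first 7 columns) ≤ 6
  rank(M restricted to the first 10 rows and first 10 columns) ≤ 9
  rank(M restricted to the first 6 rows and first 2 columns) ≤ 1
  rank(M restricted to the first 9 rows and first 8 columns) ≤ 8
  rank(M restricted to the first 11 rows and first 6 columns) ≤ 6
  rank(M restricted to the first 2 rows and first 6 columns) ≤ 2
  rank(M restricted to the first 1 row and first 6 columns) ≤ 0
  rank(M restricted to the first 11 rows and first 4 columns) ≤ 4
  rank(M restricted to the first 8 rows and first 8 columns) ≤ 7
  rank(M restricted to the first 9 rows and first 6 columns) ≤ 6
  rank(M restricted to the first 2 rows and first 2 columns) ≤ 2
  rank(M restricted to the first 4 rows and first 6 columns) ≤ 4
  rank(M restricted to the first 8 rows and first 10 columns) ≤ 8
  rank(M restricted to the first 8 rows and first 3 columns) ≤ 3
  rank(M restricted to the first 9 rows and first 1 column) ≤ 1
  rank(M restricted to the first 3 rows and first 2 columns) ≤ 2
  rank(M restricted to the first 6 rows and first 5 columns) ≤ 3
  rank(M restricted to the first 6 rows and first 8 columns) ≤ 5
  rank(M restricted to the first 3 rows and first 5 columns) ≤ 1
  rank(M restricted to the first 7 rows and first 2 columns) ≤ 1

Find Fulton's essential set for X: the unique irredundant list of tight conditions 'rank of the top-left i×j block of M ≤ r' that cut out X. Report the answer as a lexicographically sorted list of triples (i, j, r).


Recovering R(i,j) via the rank-extension bound from the 25 conditions:

  R[1]: 0, 0, 0, 0, 0, 0, 1, 1, 1, 1, 1
  R[2]: 1, 1, 1, 1, 1, 1, 2, 2, 2, 2, 2
  R[3]: 1, 1, 1, 1, 1, 2, 3, 3, 3, 3, 3
  R[4]: 1, 1, 2, 2, 2, 3, 4, 4, 4, 4, 4
  R[5]: 1, 1, 2, 3, 3, 4, 5, 5, 5, 5, 5
  R[6]: 1, 1, 2, 3, 3, 4, 5, 5, 6, 6, 6
  R[7]: 1, 1, 2, 3, 4, 5, 6, 6, 7, 7, 7
  R[8]: 1, 2, 3, 4, 5, 6, 7, 7, 8, 8, 8
  R[9]: 1, 2, 3, 4, 5, 6, 7, 8, 9, 9, 9
  R[10]: 1, 2, 3, 4, 5, 6, 7, 8, 9, 9, 10
  R[11]: 1, 2, 3, 4, 5, 6, 7, 8, 9, 10, 11

the unique w with this rank table is (7, 1, 6, 3, 4, 9, 5, 2, 8, 11, 10).

6 SE-corners of the 17-cell Rothe diagram give Ess(w):

[(1, 6, 0), (3, 5, 1), (6, 5, 3), (6, 8, 5), (7, 2, 1), (10, 10, 9)]
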